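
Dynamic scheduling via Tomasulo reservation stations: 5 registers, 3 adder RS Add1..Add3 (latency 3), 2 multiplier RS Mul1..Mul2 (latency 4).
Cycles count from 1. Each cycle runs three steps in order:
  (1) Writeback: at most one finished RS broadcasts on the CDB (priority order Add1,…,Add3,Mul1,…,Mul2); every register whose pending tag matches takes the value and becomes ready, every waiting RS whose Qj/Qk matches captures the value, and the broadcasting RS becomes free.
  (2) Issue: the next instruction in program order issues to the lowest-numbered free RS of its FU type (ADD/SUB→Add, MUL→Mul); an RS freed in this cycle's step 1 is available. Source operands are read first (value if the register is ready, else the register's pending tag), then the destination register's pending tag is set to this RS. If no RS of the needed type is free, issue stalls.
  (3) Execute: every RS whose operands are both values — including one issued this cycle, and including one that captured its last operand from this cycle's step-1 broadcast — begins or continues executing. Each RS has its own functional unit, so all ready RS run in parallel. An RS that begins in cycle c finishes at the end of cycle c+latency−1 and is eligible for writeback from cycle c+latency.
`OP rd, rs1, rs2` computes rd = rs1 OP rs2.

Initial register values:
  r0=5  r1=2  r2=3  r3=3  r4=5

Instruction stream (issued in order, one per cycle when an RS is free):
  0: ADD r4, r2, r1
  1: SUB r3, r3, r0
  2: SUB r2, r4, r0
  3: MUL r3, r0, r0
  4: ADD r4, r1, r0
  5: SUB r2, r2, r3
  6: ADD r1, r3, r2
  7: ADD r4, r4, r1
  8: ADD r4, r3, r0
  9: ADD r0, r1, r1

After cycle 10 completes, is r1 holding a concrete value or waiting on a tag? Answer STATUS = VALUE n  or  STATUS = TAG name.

STATUS = TAG Add3

c1: issue ADD r4<-Add1 | r0:5,r1:2,r2:3,r3:3,r4:Add1
c2: issue SUB r3<-Add2 | r0:5,r1:2,r2:3,r3:Add2,r4:Add1
c3: issue SUB r2<-Add3 | r0:5,r1:2,r2:Add3,r3:Add2,r4:Add1
c4: CDB Add1=5; issue MUL r3<-Mul1 | r0:5,r1:2,r2:Add3,r3:Mul1,r4:5
c5: CDB Add2=-2; issue ADD r4<-Add1 | r0:5,r1:2,r2:Add3,r3:Mul1,r4:Add1
c6: issue SUB r2<-Add2 | r0:5,r1:2,r2:Add2,r3:Mul1,r4:Add1
c7: CDB Add3=0; issue ADD r1<-Add3 | r0:5,r1:Add3,r2:Add2,r3:Mul1,r4:Add1
c8: CDB Add1=7; issue ADD r4<-Add1 | r0:5,r1:Add3,r2:Add2,r3:Mul1,r4:Add1
c9: CDB Mul1=25; stall | r0:5,r1:Add3,r2:Add2,r3:25,r4:Add1
c10: stall | r0:5,r1:Add3,r2:Add2,r3:25,r4:Add1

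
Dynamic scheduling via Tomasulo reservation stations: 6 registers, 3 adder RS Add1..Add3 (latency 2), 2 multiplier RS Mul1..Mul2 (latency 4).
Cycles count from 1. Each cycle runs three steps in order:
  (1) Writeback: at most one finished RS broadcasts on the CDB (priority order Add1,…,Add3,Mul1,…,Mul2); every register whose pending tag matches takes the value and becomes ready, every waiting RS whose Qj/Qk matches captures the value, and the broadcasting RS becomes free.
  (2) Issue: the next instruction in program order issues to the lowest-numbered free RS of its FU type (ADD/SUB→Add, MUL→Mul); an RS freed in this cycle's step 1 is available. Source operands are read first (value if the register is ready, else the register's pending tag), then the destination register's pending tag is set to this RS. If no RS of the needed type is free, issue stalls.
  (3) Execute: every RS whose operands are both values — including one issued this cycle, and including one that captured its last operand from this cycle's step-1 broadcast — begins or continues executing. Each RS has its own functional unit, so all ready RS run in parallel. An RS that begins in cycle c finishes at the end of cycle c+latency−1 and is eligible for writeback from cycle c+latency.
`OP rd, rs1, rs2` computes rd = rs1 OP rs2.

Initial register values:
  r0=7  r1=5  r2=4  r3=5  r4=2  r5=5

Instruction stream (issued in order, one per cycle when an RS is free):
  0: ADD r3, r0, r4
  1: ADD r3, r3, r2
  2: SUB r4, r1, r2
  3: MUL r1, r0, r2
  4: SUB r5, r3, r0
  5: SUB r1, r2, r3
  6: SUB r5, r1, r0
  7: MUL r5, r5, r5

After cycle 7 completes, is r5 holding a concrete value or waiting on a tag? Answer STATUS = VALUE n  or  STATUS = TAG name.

c1: issue ADD r3<-Add1 | r0:7,r1:5,r2:4,r3:Add1,r4:2,r5:5
c2: issue ADD r3<-Add2 | r0:7,r1:5,r2:4,r3:Add2,r4:2,r5:5
c3: CDB Add1=9; issue SUB r4<-Add1 | r0:7,r1:5,r2:4,r3:Add2,r4:Add1,r5:5
c4: issue MUL r1<-Mul1 | r0:7,r1:Mul1,r2:4,r3:Add2,r4:Add1,r5:5
c5: CDB Add1=1; issue SUB r5<-Add1 | r0:7,r1:Mul1,r2:4,r3:Add2,r4:1,r5:Add1
c6: CDB Add2=13; issue SUB r1<-Add2 | r0:7,r1:Add2,r2:4,r3:13,r4:1,r5:Add1
c7: issue SUB r5<-Add3 | r0:7,r1:Add2,r2:4,r3:13,r4:1,r5:Add3

STATUS = TAG Add3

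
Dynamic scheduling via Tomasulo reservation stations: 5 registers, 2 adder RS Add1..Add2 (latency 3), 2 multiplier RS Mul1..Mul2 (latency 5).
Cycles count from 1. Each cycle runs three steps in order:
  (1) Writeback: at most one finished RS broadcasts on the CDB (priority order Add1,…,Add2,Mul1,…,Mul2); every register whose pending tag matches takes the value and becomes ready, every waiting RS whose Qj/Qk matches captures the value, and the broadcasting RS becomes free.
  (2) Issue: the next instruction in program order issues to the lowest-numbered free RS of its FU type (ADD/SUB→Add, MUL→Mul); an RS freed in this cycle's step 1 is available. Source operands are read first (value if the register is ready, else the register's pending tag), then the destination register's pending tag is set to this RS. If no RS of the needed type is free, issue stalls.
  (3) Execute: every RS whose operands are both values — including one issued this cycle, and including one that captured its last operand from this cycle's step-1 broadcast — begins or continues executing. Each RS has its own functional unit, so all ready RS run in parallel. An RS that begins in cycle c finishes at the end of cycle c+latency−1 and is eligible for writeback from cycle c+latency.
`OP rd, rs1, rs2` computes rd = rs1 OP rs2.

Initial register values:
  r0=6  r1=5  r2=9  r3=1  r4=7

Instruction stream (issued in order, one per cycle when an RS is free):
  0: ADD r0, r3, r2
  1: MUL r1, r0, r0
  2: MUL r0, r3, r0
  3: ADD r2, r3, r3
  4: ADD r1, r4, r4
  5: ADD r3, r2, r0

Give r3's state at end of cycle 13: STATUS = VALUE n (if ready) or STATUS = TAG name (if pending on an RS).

c1: issue ADD r0<-Add1 | r0:Add1,r1:5,r2:9,r3:1,r4:7
c2: issue MUL r1<-Mul1 | r0:Add1,r1:Mul1,r2:9,r3:1,r4:7
c3: issue MUL r0<-Mul2 | r0:Mul2,r1:Mul1,r2:9,r3:1,r4:7
c4: CDB Add1=10; issue ADD r2<-Add1 | r0:Mul2,r1:Mul1,r2:Add1,r3:1,r4:7
c5: issue ADD r1<-Add2 | r0:Mul2,r1:Add2,r2:Add1,r3:1,r4:7
c6: stall | r0:Mul2,r1:Add2,r2:Add1,r3:1,r4:7
c7: CDB Add1=2; issue ADD r3<-Add1 | r0:Mul2,r1:Add2,r2:2,r3:Add1,r4:7
c8: CDB Add2=14 | r0:Mul2,r1:14,r2:2,r3:Add1,r4:7
c9: CDB Mul1=100 | r0:Mul2,r1:14,r2:2,r3:Add1,r4:7
c10: CDB Mul2=10 | r0:10,r1:14,r2:2,r3:Add1,r4:7
c11: - | r0:10,r1:14,r2:2,r3:Add1,r4:7
c12: - | r0:10,r1:14,r2:2,r3:Add1,r4:7
c13: CDB Add1=12 | r0:10,r1:14,r2:2,r3:12,r4:7

STATUS = VALUE 12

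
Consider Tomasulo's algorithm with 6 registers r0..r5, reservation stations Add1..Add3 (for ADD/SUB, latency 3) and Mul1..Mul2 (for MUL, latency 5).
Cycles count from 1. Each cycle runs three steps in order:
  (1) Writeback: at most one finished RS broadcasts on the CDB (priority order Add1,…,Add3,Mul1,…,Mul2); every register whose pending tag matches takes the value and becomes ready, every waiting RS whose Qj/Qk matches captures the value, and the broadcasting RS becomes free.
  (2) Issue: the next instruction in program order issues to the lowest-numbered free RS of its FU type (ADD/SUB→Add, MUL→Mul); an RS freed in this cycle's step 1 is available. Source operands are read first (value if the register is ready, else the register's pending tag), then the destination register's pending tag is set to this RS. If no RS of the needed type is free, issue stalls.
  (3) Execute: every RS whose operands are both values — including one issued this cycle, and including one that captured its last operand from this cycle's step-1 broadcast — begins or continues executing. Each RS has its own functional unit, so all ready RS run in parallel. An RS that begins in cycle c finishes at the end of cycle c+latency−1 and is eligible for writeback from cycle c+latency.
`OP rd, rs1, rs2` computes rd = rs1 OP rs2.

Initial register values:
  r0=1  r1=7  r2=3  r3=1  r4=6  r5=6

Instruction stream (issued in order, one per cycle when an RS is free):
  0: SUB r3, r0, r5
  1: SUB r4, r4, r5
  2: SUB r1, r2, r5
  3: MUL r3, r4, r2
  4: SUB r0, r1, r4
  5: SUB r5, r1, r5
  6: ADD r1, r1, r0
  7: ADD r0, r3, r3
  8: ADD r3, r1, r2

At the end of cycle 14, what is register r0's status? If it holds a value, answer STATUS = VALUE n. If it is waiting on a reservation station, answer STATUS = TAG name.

cycle 1: issue SUB r3<-Add1 // r0:1,r1:7,r2:3,r3:Add1,r4:6,r5:6
cycle 2: issue SUB r4<-Add2 // r0:1,r1:7,r2:3,r3:Add1,r4:Add2,r5:6
cycle 3: issue SUB r1<-Add3 // r0:1,r1:Add3,r2:3,r3:Add1,r4:Add2,r5:6
cycle 4: CDB Add1=-5; issue MUL r3<-Mul1 // r0:1,r1:Add3,r2:3,r3:Mul1,r4:Add2,r5:6
cycle 5: CDB Add2=0; issue SUB r0<-Add1 // r0:Add1,r1:Add3,r2:3,r3:Mul1,r4:0,r5:6
cycle 6: CDB Add3=-3; issue SUB r5<-Add2 // r0:Add1,r1:-3,r2:3,r3:Mul1,r4:0,r5:Add2
cycle 7: issue ADD r1<-Add3 // r0:Add1,r1:Add3,r2:3,r3:Mul1,r4:0,r5:Add2
cycle 8: stall // r0:Add1,r1:Add3,r2:3,r3:Mul1,r4:0,r5:Add2
cycle 9: CDB Add1=-3; issue ADD r0<-Add1 // r0:Add1,r1:Add3,r2:3,r3:Mul1,r4:0,r5:Add2
cycle 10: CDB Add2=-9; issue ADD r3<-Add2 // r0:Add1,r1:Add3,r2:3,r3:Add2,r4:0,r5:-9
cycle 11: CDB Mul1=0 // r0:Add1,r1:Add3,r2:3,r3:Add2,r4:0,r5:-9
cycle 12: CDB Add3=-6 // r0:Add1,r1:-6,r2:3,r3:Add2,r4:0,r5:-9
cycle 13: - // r0:Add1,r1:-6,r2:3,r3:Add2,r4:0,r5:-9
cycle 14: CDB Add1=0 // r0:0,r1:-6,r2:3,r3:Add2,r4:0,r5:-9

STATUS = VALUE 0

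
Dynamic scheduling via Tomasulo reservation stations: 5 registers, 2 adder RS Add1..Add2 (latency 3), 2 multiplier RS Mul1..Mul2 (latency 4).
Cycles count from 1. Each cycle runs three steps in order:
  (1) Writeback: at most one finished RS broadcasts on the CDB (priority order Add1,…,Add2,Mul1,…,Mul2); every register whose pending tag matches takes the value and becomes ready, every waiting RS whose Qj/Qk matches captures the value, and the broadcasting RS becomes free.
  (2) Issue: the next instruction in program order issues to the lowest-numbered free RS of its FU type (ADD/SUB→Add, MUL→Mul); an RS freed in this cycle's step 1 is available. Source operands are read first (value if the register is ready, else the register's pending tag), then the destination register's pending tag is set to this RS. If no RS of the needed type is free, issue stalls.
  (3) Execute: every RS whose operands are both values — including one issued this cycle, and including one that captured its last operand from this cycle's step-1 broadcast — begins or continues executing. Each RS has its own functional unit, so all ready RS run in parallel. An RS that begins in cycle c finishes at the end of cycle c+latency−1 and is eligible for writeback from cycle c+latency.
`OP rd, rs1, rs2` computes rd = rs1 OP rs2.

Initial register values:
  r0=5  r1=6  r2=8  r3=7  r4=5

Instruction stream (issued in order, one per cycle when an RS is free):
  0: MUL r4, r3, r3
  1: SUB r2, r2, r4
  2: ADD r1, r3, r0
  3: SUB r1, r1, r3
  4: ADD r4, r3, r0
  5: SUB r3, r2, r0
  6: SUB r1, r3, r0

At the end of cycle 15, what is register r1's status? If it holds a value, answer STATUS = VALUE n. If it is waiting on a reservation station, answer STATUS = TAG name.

STATUS = VALUE -51

cycle 1: issue MUL r4<-Mul1 // r0:5,r1:6,r2:8,r3:7,r4:Mul1
cycle 2: issue SUB r2<-Add1 // r0:5,r1:6,r2:Add1,r3:7,r4:Mul1
cycle 3: issue ADD r1<-Add2 // r0:5,r1:Add2,r2:Add1,r3:7,r4:Mul1
cycle 4: stall // r0:5,r1:Add2,r2:Add1,r3:7,r4:Mul1
cycle 5: CDB Mul1=49; stall // r0:5,r1:Add2,r2:Add1,r3:7,r4:49
cycle 6: CDB Add2=12; issue SUB r1<-Add2 // r0:5,r1:Add2,r2:Add1,r3:7,r4:49
cycle 7: stall // r0:5,r1:Add2,r2:Add1,r3:7,r4:49
cycle 8: CDB Add1=-41; issue ADD r4<-Add1 // r0:5,r1:Add2,r2:-41,r3:7,r4:Add1
cycle 9: CDB Add2=5; issue SUB r3<-Add2 // r0:5,r1:5,r2:-41,r3:Add2,r4:Add1
cycle 10: stall // r0:5,r1:5,r2:-41,r3:Add2,r4:Add1
cycle 11: CDB Add1=12; issue SUB r1<-Add1 // r0:5,r1:Add1,r2:-41,r3:Add2,r4:12
cycle 12: CDB Add2=-46 // r0:5,r1:Add1,r2:-41,r3:-46,r4:12
cycle 13: - // r0:5,r1:Add1,r2:-41,r3:-46,r4:12
cycle 14: - // r0:5,r1:Add1,r2:-41,r3:-46,r4:12
cycle 15: CDB Add1=-51 // r0:5,r1:-51,r2:-41,r3:-46,r4:12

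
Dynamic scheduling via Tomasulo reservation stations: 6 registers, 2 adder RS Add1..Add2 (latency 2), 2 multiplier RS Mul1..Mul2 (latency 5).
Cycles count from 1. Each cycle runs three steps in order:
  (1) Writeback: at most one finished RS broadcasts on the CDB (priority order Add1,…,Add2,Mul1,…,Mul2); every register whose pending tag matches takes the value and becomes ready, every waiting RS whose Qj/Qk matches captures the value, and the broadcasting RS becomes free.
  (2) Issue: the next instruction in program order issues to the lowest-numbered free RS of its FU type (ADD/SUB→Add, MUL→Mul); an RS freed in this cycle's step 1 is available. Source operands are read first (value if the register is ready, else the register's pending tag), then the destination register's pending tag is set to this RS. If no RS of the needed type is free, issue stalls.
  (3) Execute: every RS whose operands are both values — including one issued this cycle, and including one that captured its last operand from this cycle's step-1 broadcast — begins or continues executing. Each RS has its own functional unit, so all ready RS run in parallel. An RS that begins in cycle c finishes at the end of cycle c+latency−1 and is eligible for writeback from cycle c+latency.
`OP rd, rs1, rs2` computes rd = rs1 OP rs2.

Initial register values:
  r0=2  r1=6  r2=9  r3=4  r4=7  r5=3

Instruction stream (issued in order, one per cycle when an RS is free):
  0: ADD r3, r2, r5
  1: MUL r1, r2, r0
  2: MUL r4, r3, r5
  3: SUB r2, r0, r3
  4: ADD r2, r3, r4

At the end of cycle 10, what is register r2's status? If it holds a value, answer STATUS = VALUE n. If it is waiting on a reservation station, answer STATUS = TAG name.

STATUS = VALUE 48

cycle 1: issue ADD r3<-Add1 // r0:2,r1:6,r2:9,r3:Add1,r4:7,r5:3
cycle 2: issue MUL r1<-Mul1 // r0:2,r1:Mul1,r2:9,r3:Add1,r4:7,r5:3
cycle 3: CDB Add1=12; issue MUL r4<-Mul2 // r0:2,r1:Mul1,r2:9,r3:12,r4:Mul2,r5:3
cycle 4: issue SUB r2<-Add1 // r0:2,r1:Mul1,r2:Add1,r3:12,r4:Mul2,r5:3
cycle 5: issue ADD r2<-Add2 // r0:2,r1:Mul1,r2:Add2,r3:12,r4:Mul2,r5:3
cycle 6: CDB Add1=-10 // r0:2,r1:Mul1,r2:Add2,r3:12,r4:Mul2,r5:3
cycle 7: CDB Mul1=18 // r0:2,r1:18,r2:Add2,r3:12,r4:Mul2,r5:3
cycle 8: CDB Mul2=36 // r0:2,r1:18,r2:Add2,r3:12,r4:36,r5:3
cycle 9: - // r0:2,r1:18,r2:Add2,r3:12,r4:36,r5:3
cycle 10: CDB Add2=48 // r0:2,r1:18,r2:48,r3:12,r4:36,r5:3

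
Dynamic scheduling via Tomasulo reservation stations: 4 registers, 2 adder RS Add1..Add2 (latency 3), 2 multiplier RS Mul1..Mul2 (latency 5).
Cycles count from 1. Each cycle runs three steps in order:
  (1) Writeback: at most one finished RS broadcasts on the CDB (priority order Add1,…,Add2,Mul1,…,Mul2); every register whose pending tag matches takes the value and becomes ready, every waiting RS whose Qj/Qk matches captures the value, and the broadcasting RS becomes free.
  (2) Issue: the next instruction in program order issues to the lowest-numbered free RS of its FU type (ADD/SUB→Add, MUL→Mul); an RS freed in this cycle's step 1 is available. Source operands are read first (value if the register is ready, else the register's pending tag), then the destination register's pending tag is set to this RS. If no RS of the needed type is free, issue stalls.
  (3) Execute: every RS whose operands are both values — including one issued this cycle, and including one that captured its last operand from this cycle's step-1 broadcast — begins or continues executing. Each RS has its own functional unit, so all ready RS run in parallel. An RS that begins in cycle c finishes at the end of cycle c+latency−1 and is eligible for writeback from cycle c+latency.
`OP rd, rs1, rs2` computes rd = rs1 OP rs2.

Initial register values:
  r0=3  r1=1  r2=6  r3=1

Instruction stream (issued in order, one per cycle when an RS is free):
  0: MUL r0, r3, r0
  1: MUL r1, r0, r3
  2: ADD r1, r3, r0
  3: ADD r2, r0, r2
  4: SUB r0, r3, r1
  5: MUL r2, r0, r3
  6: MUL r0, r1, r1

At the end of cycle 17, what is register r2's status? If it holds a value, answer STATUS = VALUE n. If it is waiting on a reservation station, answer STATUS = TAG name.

  c1: issue MUL r0<-Mul1  regs: r0:Mul1,r1:1,r2:6,r3:1
  c2: issue MUL r1<-Mul2  regs: r0:Mul1,r1:Mul2,r2:6,r3:1
  c3: issue ADD r1<-Add1  regs: r0:Mul1,r1:Add1,r2:6,r3:1
  c4: issue ADD r2<-Add2  regs: r0:Mul1,r1:Add1,r2:Add2,r3:1
  c5: stall  regs: r0:Mul1,r1:Add1,r2:Add2,r3:1
  c6: CDB Mul1=3; stall  regs: r0:3,r1:Add1,r2:Add2,r3:1
  c7: stall  regs: r0:3,r1:Add1,r2:Add2,r3:1
  c8: stall  regs: r0:3,r1:Add1,r2:Add2,r3:1
  c9: CDB Add1=4; issue SUB r0<-Add1  regs: r0:Add1,r1:4,r2:Add2,r3:1
  c10: CDB Add2=9; issue MUL r2<-Mul1  regs: r0:Add1,r1:4,r2:Mul1,r3:1
  c11: CDB Mul2=3; issue MUL r0<-Mul2  regs: r0:Mul2,r1:4,r2:Mul1,r3:1
  c12: CDB Add1=-3  regs: r0:Mul2,r1:4,r2:Mul1,r3:1
  c13: -  regs: r0:Mul2,r1:4,r2:Mul1,r3:1
  c14: -  regs: r0:Mul2,r1:4,r2:Mul1,r3:1
  c15: -  regs: r0:Mul2,r1:4,r2:Mul1,r3:1
  c16: CDB Mul2=16  regs: r0:16,r1:4,r2:Mul1,r3:1
  c17: CDB Mul1=-3  regs: r0:16,r1:4,r2:-3,r3:1

STATUS = VALUE -3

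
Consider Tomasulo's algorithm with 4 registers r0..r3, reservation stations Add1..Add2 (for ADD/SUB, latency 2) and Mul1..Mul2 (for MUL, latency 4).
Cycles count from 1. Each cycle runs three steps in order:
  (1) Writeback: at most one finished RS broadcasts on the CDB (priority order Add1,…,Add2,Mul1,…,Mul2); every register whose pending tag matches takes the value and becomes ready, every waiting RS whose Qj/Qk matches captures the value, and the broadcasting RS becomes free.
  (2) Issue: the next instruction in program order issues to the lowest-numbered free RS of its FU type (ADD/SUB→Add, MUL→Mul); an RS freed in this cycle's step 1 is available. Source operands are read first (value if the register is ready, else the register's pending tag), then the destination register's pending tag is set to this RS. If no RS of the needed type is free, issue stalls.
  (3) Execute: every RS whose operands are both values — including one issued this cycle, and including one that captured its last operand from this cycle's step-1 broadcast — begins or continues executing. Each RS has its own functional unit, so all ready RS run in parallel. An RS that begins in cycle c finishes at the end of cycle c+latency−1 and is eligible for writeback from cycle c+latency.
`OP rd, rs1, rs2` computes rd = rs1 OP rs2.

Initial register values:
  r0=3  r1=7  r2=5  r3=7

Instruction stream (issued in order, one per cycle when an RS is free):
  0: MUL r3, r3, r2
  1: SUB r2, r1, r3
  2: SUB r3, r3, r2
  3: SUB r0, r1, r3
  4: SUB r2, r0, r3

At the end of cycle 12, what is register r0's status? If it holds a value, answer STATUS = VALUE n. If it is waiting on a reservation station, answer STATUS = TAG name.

  c1: issue MUL r3<-Mul1  regs: r0:3,r1:7,r2:5,r3:Mul1
  c2: issue SUB r2<-Add1  regs: r0:3,r1:7,r2:Add1,r3:Mul1
  c3: issue SUB r3<-Add2  regs: r0:3,r1:7,r2:Add1,r3:Add2
  c4: stall  regs: r0:3,r1:7,r2:Add1,r3:Add2
  c5: CDB Mul1=35; stall  regs: r0:3,r1:7,r2:Add1,r3:Add2
  c6: stall  regs: r0:3,r1:7,r2:Add1,r3:Add2
  c7: CDB Add1=-28; issue SUB r0<-Add1  regs: r0:Add1,r1:7,r2:-28,r3:Add2
  c8: stall  regs: r0:Add1,r1:7,r2:-28,r3:Add2
  c9: CDB Add2=63; issue SUB r2<-Add2  regs: r0:Add1,r1:7,r2:Add2,r3:63
  c10: -  regs: r0:Add1,r1:7,r2:Add2,r3:63
  c11: CDB Add1=-56  regs: r0:-56,r1:7,r2:Add2,r3:63
  c12: -  regs: r0:-56,r1:7,r2:Add2,r3:63

STATUS = VALUE -56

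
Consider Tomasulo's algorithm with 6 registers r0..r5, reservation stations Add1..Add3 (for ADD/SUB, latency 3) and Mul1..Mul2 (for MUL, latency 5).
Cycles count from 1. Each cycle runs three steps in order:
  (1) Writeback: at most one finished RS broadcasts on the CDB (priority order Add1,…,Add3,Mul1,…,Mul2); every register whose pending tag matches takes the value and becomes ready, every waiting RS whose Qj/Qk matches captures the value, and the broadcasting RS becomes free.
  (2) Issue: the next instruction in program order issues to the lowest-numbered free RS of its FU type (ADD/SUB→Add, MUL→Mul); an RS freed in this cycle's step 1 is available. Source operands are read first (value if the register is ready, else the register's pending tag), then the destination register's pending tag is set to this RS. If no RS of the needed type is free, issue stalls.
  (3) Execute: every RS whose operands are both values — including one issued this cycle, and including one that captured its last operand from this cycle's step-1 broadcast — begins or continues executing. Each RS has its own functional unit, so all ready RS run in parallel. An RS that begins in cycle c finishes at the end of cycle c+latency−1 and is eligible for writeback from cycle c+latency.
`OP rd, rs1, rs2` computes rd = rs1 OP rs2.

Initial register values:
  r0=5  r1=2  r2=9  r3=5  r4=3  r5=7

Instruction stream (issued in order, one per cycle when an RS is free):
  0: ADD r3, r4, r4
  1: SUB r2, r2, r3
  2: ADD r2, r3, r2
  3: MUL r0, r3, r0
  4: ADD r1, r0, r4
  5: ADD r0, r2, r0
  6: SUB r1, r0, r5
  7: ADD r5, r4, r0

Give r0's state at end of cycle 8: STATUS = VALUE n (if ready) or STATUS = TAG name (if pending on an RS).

  c1: issue ADD r3<-Add1  regs: r0:5,r1:2,r2:9,r3:Add1,r4:3,r5:7
  c2: issue SUB r2<-Add2  regs: r0:5,r1:2,r2:Add2,r3:Add1,r4:3,r5:7
  c3: issue ADD r2<-Add3  regs: r0:5,r1:2,r2:Add3,r3:Add1,r4:3,r5:7
  c4: CDB Add1=6; issue MUL r0<-Mul1  regs: r0:Mul1,r1:2,r2:Add3,r3:6,r4:3,r5:7
  c5: issue ADD r1<-Add1  regs: r0:Mul1,r1:Add1,r2:Add3,r3:6,r4:3,r5:7
  c6: stall  regs: r0:Mul1,r1:Add1,r2:Add3,r3:6,r4:3,r5:7
  c7: CDB Add2=3; issue ADD r0<-Add2  regs: r0:Add2,r1:Add1,r2:Add3,r3:6,r4:3,r5:7
  c8: stall  regs: r0:Add2,r1:Add1,r2:Add3,r3:6,r4:3,r5:7

STATUS = TAG Add2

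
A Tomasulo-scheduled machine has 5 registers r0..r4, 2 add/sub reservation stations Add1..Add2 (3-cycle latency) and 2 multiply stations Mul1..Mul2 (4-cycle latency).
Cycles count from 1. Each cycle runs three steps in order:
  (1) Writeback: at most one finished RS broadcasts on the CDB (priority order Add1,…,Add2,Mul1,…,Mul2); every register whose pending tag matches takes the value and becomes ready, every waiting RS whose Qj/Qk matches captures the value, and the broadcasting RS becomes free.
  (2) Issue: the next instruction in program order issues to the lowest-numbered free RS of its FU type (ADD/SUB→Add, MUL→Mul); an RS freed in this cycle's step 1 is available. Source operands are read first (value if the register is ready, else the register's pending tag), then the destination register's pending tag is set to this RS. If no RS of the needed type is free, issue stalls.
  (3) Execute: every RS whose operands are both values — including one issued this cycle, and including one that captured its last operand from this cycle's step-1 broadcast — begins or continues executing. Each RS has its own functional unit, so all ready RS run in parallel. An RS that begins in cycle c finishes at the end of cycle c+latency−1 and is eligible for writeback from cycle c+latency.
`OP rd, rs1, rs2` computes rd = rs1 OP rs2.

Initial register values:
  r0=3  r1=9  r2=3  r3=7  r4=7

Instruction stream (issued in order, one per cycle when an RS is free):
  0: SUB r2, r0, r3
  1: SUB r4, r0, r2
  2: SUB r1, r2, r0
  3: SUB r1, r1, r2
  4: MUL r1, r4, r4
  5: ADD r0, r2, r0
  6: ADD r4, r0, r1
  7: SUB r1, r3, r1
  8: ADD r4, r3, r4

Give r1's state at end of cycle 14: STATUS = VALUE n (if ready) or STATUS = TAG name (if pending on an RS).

cycle 1: issue SUB r2<-Add1 // r0:3,r1:9,r2:Add1,r3:7,r4:7
cycle 2: issue SUB r4<-Add2 // r0:3,r1:9,r2:Add1,r3:7,r4:Add2
cycle 3: stall // r0:3,r1:9,r2:Add1,r3:7,r4:Add2
cycle 4: CDB Add1=-4; issue SUB r1<-Add1 // r0:3,r1:Add1,r2:-4,r3:7,r4:Add2
cycle 5: stall // r0:3,r1:Add1,r2:-4,r3:7,r4:Add2
cycle 6: stall // r0:3,r1:Add1,r2:-4,r3:7,r4:Add2
cycle 7: CDB Add1=-7; issue SUB r1<-Add1 // r0:3,r1:Add1,r2:-4,r3:7,r4:Add2
cycle 8: CDB Add2=7; issue MUL r1<-Mul1 // r0:3,r1:Mul1,r2:-4,r3:7,r4:7
cycle 9: issue ADD r0<-Add2 // r0:Add2,r1:Mul1,r2:-4,r3:7,r4:7
cycle 10: CDB Add1=-3; issue ADD r4<-Add1 // r0:Add2,r1:Mul1,r2:-4,r3:7,r4:Add1
cycle 11: stall // r0:Add2,r1:Mul1,r2:-4,r3:7,r4:Add1
cycle 12: CDB Add2=-1; issue SUB r1<-Add2 // r0:-1,r1:Add2,r2:-4,r3:7,r4:Add1
cycle 13: CDB Mul1=49; stall // r0:-1,r1:Add2,r2:-4,r3:7,r4:Add1
cycle 14: stall // r0:-1,r1:Add2,r2:-4,r3:7,r4:Add1

STATUS = TAG Add2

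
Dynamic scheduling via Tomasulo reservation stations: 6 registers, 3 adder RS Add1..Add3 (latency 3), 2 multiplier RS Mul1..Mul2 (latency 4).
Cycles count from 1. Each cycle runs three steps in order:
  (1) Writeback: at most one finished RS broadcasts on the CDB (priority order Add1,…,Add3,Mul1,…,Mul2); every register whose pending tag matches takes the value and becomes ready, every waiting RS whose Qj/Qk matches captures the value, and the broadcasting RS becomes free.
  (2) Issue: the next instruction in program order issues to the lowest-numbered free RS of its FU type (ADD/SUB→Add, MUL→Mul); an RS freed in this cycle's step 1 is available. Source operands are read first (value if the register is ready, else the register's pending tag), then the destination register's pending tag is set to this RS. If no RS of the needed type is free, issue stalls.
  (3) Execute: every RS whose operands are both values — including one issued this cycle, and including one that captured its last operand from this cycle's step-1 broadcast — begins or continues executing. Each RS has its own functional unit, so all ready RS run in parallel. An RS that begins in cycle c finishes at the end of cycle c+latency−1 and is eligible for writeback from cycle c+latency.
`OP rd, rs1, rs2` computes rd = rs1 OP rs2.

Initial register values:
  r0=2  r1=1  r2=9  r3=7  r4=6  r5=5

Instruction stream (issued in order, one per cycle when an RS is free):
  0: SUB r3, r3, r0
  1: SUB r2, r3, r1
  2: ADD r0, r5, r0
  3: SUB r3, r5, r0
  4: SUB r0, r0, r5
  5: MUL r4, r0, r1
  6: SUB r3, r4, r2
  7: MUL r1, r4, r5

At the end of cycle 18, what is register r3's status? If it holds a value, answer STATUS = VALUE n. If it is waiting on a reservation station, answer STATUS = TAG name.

  c1: issue SUB r3<-Add1  regs: r0:2,r1:1,r2:9,r3:Add1,r4:6,r5:5
  c2: issue SUB r2<-Add2  regs: r0:2,r1:1,r2:Add2,r3:Add1,r4:6,r5:5
  c3: issue ADD r0<-Add3  regs: r0:Add3,r1:1,r2:Add2,r3:Add1,r4:6,r5:5
  c4: CDB Add1=5; issue SUB r3<-Add1  regs: r0:Add3,r1:1,r2:Add2,r3:Add1,r4:6,r5:5
  c5: stall  regs: r0:Add3,r1:1,r2:Add2,r3:Add1,r4:6,r5:5
  c6: CDB Add3=7; issue SUB r0<-Add3  regs: r0:Add3,r1:1,r2:Add2,r3:Add1,r4:6,r5:5
  c7: CDB Add2=4; issue MUL r4<-Mul1  regs: r0:Add3,r1:1,r2:4,r3:Add1,r4:Mul1,r5:5
  c8: issue SUB r3<-Add2  regs: r0:Add3,r1:1,r2:4,r3:Add2,r4:Mul1,r5:5
  c9: CDB Add1=-2; issue MUL r1<-Mul2  regs: r0:Add3,r1:Mul2,r2:4,r3:Add2,r4:Mul1,r5:5
  c10: CDB Add3=2  regs: r0:2,r1:Mul2,r2:4,r3:Add2,r4:Mul1,r5:5
  c11: -  regs: r0:2,r1:Mul2,r2:4,r3:Add2,r4:Mul1,r5:5
  c12: -  regs: r0:2,r1:Mul2,r2:4,r3:Add2,r4:Mul1,r5:5
  c13: -  regs: r0:2,r1:Mul2,r2:4,r3:Add2,r4:Mul1,r5:5
  c14: CDB Mul1=2  regs: r0:2,r1:Mul2,r2:4,r3:Add2,r4:2,r5:5
  c15: -  regs: r0:2,r1:Mul2,r2:4,r3:Add2,r4:2,r5:5
  c16: -  regs: r0:2,r1:Mul2,r2:4,r3:Add2,r4:2,r5:5
  c17: CDB Add2=-2  regs: r0:2,r1:Mul2,r2:4,r3:-2,r4:2,r5:5
  c18: CDB Mul2=10  regs: r0:2,r1:10,r2:4,r3:-2,r4:2,r5:5

STATUS = VALUE -2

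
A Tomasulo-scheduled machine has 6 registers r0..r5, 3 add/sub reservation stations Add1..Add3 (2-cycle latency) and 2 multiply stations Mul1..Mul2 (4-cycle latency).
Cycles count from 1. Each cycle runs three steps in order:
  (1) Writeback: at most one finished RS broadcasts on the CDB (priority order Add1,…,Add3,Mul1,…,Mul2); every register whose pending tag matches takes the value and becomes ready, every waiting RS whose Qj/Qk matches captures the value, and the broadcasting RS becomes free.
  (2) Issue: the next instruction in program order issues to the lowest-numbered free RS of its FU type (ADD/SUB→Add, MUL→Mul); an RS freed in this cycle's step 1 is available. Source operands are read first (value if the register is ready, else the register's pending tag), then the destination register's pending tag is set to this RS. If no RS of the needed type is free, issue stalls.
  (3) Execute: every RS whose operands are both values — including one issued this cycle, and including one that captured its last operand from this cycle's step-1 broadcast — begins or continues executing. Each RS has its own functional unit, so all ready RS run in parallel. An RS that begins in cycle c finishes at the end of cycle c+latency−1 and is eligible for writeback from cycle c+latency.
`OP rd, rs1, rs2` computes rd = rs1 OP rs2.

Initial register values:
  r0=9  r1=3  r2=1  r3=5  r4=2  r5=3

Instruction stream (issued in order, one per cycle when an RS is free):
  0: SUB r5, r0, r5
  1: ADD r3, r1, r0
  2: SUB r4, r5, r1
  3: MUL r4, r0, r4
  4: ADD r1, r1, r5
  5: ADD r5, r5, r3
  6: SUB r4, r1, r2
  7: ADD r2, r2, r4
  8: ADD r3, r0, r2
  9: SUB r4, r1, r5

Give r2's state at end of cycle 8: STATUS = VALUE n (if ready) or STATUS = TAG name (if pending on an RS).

STATUS = TAG Add2

  c1: issue SUB r5<-Add1  regs: r0:9,r1:3,r2:1,r3:5,r4:2,r5:Add1
  c2: issue ADD r3<-Add2  regs: r0:9,r1:3,r2:1,r3:Add2,r4:2,r5:Add1
  c3: CDB Add1=6; issue SUB r4<-Add1  regs: r0:9,r1:3,r2:1,r3:Add2,r4:Add1,r5:6
  c4: CDB Add2=12; issue MUL r4<-Mul1  regs: r0:9,r1:3,r2:1,r3:12,r4:Mul1,r5:6
  c5: CDB Add1=3; issue ADD r1<-Add1  regs: r0:9,r1:Add1,r2:1,r3:12,r4:Mul1,r5:6
  c6: issue ADD r5<-Add2  regs: r0:9,r1:Add1,r2:1,r3:12,r4:Mul1,r5:Add2
  c7: CDB Add1=9; issue SUB r4<-Add1  regs: r0:9,r1:9,r2:1,r3:12,r4:Add1,r5:Add2
  c8: CDB Add2=18; issue ADD r2<-Add2  regs: r0:9,r1:9,r2:Add2,r3:12,r4:Add1,r5:18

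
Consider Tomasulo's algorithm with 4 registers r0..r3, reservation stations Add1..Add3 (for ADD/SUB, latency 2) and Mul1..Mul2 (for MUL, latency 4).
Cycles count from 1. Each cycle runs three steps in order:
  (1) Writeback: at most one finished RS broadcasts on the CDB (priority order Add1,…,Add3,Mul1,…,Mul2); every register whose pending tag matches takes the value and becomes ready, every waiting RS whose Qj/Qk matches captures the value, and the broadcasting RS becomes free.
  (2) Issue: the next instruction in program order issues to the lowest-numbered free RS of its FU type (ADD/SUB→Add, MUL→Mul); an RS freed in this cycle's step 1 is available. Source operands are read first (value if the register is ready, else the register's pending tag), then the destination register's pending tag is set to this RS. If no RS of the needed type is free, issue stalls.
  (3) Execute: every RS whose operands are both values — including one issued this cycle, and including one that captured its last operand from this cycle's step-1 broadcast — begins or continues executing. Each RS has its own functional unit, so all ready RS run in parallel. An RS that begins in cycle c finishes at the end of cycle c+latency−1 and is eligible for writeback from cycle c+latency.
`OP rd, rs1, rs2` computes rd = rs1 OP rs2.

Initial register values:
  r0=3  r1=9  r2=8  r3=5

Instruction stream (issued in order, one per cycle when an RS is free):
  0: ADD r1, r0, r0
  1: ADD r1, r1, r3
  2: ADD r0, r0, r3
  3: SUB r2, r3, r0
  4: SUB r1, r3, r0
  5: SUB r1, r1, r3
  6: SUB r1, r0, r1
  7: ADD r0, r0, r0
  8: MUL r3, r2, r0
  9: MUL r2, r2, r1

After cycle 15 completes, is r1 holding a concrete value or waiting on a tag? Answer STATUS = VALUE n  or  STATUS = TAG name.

STATUS = VALUE 16

cycle 1: issue ADD r1<-Add1 // r0:3,r1:Add1,r2:8,r3:5
cycle 2: issue ADD r1<-Add2 // r0:3,r1:Add2,r2:8,r3:5
cycle 3: CDB Add1=6; issue ADD r0<-Add1 // r0:Add1,r1:Add2,r2:8,r3:5
cycle 4: issue SUB r2<-Add3 // r0:Add1,r1:Add2,r2:Add3,r3:5
cycle 5: CDB Add1=8; issue SUB r1<-Add1 // r0:8,r1:Add1,r2:Add3,r3:5
cycle 6: CDB Add2=11; issue SUB r1<-Add2 // r0:8,r1:Add2,r2:Add3,r3:5
cycle 7: CDB Add1=-3; issue SUB r1<-Add1 // r0:8,r1:Add1,r2:Add3,r3:5
cycle 8: CDB Add3=-3; issue ADD r0<-Add3 // r0:Add3,r1:Add1,r2:-3,r3:5
cycle 9: CDB Add2=-8; issue MUL r3<-Mul1 // r0:Add3,r1:Add1,r2:-3,r3:Mul1
cycle 10: CDB Add3=16; issue MUL r2<-Mul2 // r0:16,r1:Add1,r2:Mul2,r3:Mul1
cycle 11: CDB Add1=16 // r0:16,r1:16,r2:Mul2,r3:Mul1
cycle 12: - // r0:16,r1:16,r2:Mul2,r3:Mul1
cycle 13: - // r0:16,r1:16,r2:Mul2,r3:Mul1
cycle 14: CDB Mul1=-48 // r0:16,r1:16,r2:Mul2,r3:-48
cycle 15: CDB Mul2=-48 // r0:16,r1:16,r2:-48,r3:-48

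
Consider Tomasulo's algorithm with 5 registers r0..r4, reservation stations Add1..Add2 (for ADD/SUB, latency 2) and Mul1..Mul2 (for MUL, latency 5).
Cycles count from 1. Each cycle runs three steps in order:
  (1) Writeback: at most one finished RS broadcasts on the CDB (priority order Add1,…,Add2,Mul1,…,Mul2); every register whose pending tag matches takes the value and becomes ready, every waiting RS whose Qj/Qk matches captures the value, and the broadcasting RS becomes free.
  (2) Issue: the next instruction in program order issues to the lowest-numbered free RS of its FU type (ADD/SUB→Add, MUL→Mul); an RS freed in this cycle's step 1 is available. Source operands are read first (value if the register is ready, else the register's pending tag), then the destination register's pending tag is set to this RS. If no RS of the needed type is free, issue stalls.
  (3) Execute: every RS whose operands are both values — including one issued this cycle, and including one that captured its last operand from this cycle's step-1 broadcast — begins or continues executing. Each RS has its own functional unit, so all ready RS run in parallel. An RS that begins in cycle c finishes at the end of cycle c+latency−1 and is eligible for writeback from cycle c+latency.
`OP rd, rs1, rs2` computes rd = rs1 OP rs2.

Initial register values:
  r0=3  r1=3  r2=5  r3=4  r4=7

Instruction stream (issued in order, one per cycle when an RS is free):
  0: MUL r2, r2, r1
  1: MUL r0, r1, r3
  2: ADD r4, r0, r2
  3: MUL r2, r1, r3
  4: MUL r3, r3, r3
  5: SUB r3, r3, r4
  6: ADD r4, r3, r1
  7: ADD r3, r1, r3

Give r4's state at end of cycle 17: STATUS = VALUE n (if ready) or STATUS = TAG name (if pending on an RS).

STATUS = VALUE -8

cycle 1: issue MUL r2<-Mul1 // r0:3,r1:3,r2:Mul1,r3:4,r4:7
cycle 2: issue MUL r0<-Mul2 // r0:Mul2,r1:3,r2:Mul1,r3:4,r4:7
cycle 3: issue ADD r4<-Add1 // r0:Mul2,r1:3,r2:Mul1,r3:4,r4:Add1
cycle 4: stall // r0:Mul2,r1:3,r2:Mul1,r3:4,r4:Add1
cycle 5: stall // r0:Mul2,r1:3,r2:Mul1,r3:4,r4:Add1
cycle 6: CDB Mul1=15; issue MUL r2<-Mul1 // r0:Mul2,r1:3,r2:Mul1,r3:4,r4:Add1
cycle 7: CDB Mul2=12; issue MUL r3<-Mul2 // r0:12,r1:3,r2:Mul1,r3:Mul2,r4:Add1
cycle 8: issue SUB r3<-Add2 // r0:12,r1:3,r2:Mul1,r3:Add2,r4:Add1
cycle 9: CDB Add1=27; issue ADD r4<-Add1 // r0:12,r1:3,r2:Mul1,r3:Add2,r4:Add1
cycle 10: stall // r0:12,r1:3,r2:Mul1,r3:Add2,r4:Add1
cycle 11: CDB Mul1=12; stall // r0:12,r1:3,r2:12,r3:Add2,r4:Add1
cycle 12: CDB Mul2=16; stall // r0:12,r1:3,r2:12,r3:Add2,r4:Add1
cycle 13: stall // r0:12,r1:3,r2:12,r3:Add2,r4:Add1
cycle 14: CDB Add2=-11; issue ADD r3<-Add2 // r0:12,r1:3,r2:12,r3:Add2,r4:Add1
cycle 15: - // r0:12,r1:3,r2:12,r3:Add2,r4:Add1
cycle 16: CDB Add1=-8 // r0:12,r1:3,r2:12,r3:Add2,r4:-8
cycle 17: CDB Add2=-8 // r0:12,r1:3,r2:12,r3:-8,r4:-8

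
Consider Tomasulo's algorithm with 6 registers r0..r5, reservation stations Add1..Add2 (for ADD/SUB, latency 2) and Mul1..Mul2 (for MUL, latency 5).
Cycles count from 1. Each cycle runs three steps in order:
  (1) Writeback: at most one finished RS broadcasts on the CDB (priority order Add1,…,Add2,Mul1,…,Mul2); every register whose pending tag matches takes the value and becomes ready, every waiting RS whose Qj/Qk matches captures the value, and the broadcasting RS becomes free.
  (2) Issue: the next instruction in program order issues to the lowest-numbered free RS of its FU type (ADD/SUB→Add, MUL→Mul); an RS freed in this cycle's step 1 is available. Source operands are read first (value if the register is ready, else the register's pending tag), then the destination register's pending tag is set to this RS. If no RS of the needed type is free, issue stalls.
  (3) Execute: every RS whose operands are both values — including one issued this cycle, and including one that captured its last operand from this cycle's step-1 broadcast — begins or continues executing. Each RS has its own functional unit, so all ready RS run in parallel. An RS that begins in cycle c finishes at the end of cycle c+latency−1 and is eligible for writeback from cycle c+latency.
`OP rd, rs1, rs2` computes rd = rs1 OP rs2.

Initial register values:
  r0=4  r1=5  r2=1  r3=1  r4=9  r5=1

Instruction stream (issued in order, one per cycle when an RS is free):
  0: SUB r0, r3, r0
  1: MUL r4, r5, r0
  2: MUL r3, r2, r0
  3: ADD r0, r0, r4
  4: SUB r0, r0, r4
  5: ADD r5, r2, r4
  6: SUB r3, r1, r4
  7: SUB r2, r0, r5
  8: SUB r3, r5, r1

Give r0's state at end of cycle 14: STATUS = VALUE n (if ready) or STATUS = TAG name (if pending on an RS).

c1: issue SUB r0<-Add1 | r0:Add1,r1:5,r2:1,r3:1,r4:9,r5:1
c2: issue MUL r4<-Mul1 | r0:Add1,r1:5,r2:1,r3:1,r4:Mul1,r5:1
c3: CDB Add1=-3; issue MUL r3<-Mul2 | r0:-3,r1:5,r2:1,r3:Mul2,r4:Mul1,r5:1
c4: issue ADD r0<-Add1 | r0:Add1,r1:5,r2:1,r3:Mul2,r4:Mul1,r5:1
c5: issue SUB r0<-Add2 | r0:Add2,r1:5,r2:1,r3:Mul2,r4:Mul1,r5:1
c6: stall | r0:Add2,r1:5,r2:1,r3:Mul2,r4:Mul1,r5:1
c7: stall | r0:Add2,r1:5,r2:1,r3:Mul2,r4:Mul1,r5:1
c8: CDB Mul1=-3; stall | r0:Add2,r1:5,r2:1,r3:Mul2,r4:-3,r5:1
c9: CDB Mul2=-3; stall | r0:Add2,r1:5,r2:1,r3:-3,r4:-3,r5:1
c10: CDB Add1=-6; issue ADD r5<-Add1 | r0:Add2,r1:5,r2:1,r3:-3,r4:-3,r5:Add1
c11: stall | r0:Add2,r1:5,r2:1,r3:-3,r4:-3,r5:Add1
c12: CDB Add1=-2; issue SUB r3<-Add1 | r0:Add2,r1:5,r2:1,r3:Add1,r4:-3,r5:-2
c13: CDB Add2=-3; issue SUB r2<-Add2 | r0:-3,r1:5,r2:Add2,r3:Add1,r4:-3,r5:-2
c14: CDB Add1=8; issue SUB r3<-Add1 | r0:-3,r1:5,r2:Add2,r3:Add1,r4:-3,r5:-2

STATUS = VALUE -3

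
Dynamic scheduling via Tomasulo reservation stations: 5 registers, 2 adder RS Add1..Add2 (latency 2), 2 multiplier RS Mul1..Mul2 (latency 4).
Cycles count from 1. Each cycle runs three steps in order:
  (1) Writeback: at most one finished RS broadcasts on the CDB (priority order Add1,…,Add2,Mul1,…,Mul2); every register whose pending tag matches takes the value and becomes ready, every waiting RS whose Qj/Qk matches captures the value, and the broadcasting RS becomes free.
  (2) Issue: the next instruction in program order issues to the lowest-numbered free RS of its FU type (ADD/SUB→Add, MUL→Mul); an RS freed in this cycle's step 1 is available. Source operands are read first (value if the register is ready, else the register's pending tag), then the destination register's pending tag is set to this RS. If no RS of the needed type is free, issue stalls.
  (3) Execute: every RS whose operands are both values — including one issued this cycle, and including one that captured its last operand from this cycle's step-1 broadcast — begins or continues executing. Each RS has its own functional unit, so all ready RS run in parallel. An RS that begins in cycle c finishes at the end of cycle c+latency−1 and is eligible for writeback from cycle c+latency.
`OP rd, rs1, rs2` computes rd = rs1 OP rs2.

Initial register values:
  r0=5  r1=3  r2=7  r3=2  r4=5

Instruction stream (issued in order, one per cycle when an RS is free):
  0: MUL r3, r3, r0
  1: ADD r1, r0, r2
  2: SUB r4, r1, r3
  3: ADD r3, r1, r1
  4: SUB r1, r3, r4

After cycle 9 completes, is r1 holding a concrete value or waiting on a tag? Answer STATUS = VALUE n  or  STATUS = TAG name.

STATUS = VALUE 22

  c1: issue MUL r3<-Mul1  regs: r0:5,r1:3,r2:7,r3:Mul1,r4:5
  c2: issue ADD r1<-Add1  regs: r0:5,r1:Add1,r2:7,r3:Mul1,r4:5
  c3: issue SUB r4<-Add2  regs: r0:5,r1:Add1,r2:7,r3:Mul1,r4:Add2
  c4: CDB Add1=12; issue ADD r3<-Add1  regs: r0:5,r1:12,r2:7,r3:Add1,r4:Add2
  c5: CDB Mul1=10; stall  regs: r0:5,r1:12,r2:7,r3:Add1,r4:Add2
  c6: CDB Add1=24; issue SUB r1<-Add1  regs: r0:5,r1:Add1,r2:7,r3:24,r4:Add2
  c7: CDB Add2=2  regs: r0:5,r1:Add1,r2:7,r3:24,r4:2
  c8: -  regs: r0:5,r1:Add1,r2:7,r3:24,r4:2
  c9: CDB Add1=22  regs: r0:5,r1:22,r2:7,r3:24,r4:2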